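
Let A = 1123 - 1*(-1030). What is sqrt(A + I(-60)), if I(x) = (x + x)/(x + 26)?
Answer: sqrt(623237)/17 ≈ 46.438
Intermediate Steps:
A = 2153 (A = 1123 + 1030 = 2153)
I(x) = 2*x/(26 + x) (I(x) = (2*x)/(26 + x) = 2*x/(26 + x))
sqrt(A + I(-60)) = sqrt(2153 + 2*(-60)/(26 - 60)) = sqrt(2153 + 2*(-60)/(-34)) = sqrt(2153 + 2*(-60)*(-1/34)) = sqrt(2153 + 60/17) = sqrt(36661/17) = sqrt(623237)/17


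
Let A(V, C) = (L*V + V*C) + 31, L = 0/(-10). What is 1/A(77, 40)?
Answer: 1/3111 ≈ 0.00032144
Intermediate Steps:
L = 0 (L = 0*(-⅒) = 0)
A(V, C) = 31 + C*V (A(V, C) = (0*V + V*C) + 31 = (0 + C*V) + 31 = C*V + 31 = 31 + C*V)
1/A(77, 40) = 1/(31 + 40*77) = 1/(31 + 3080) = 1/3111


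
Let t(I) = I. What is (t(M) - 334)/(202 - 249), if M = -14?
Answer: 348/47 ≈ 7.4043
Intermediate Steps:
(t(M) - 334)/(202 - 249) = (-14 - 334)/(202 - 249) = -348/(-47) = -348*(-1/47) = 348/47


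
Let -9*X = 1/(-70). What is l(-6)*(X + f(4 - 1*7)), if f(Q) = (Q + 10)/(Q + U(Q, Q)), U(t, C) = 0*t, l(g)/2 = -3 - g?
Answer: -1469/105 ≈ -13.990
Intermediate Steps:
l(g) = -6 - 2*g (l(g) = 2*(-3 - g) = -6 - 2*g)
U(t, C) = 0
f(Q) = (10 + Q)/Q (f(Q) = (Q + 10)/(Q + 0) = (10 + Q)/Q)
X = 1/630 (X = -⅑/(-70) = -⅑*(-1/70) = 1/630 ≈ 0.0015873)
l(-6)*(X + f(4 - 1*7)) = (-6 - 2*(-6))*(1/630 + (10 + (4 - 1*7))/(4 - 1*7)) = (-6 + 12)*(1/630 + (10 + (4 - 7))/(4 - 7)) = 6*(1/630 + (10 - 3)/(-3)) = 6*(1/630 - ⅓*7) = 6*(1/630 - 7/3) = 6*(-1469/630) = -1469/105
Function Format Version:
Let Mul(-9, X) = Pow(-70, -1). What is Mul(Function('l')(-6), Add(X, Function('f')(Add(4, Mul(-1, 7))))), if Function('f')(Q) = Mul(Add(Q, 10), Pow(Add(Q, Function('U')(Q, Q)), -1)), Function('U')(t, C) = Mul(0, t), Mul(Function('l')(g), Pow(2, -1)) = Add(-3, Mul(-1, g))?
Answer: Rational(-1469, 105) ≈ -13.990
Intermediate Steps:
Function('l')(g) = Add(-6, Mul(-2, g)) (Function('l')(g) = Mul(2, Add(-3, Mul(-1, g))) = Add(-6, Mul(-2, g)))
Function('U')(t, C) = 0
Function('f')(Q) = Mul(Pow(Q, -1), Add(10, Q)) (Function('f')(Q) = Mul(Add(Q, 10), Pow(Add(Q, 0), -1)) = Mul(Add(10, Q), Pow(Q, -1)) = Mul(Pow(Q, -1), Add(10, Q)))
X = Rational(1, 630) (X = Mul(Rational(-1, 9), Pow(-70, -1)) = Mul(Rational(-1, 9), Rational(-1, 70)) = Rational(1, 630) ≈ 0.0015873)
Mul(Function('l')(-6), Add(X, Function('f')(Add(4, Mul(-1, 7))))) = Mul(Add(-6, Mul(-2, -6)), Add(Rational(1, 630), Mul(Pow(Add(4, Mul(-1, 7)), -1), Add(10, Add(4, Mul(-1, 7)))))) = Mul(Add(-6, 12), Add(Rational(1, 630), Mul(Pow(Add(4, -7), -1), Add(10, Add(4, -7))))) = Mul(6, Add(Rational(1, 630), Mul(Pow(-3, -1), Add(10, -3)))) = Mul(6, Add(Rational(1, 630), Mul(Rational(-1, 3), 7))) = Mul(6, Add(Rational(1, 630), Rational(-7, 3))) = Mul(6, Rational(-1469, 630)) = Rational(-1469, 105)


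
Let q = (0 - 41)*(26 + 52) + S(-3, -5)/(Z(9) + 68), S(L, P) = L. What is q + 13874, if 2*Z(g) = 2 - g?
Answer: 459066/43 ≈ 10676.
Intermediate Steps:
Z(g) = 1 - g/2 (Z(g) = (2 - g)/2 = 1 - g/2)
q = -137516/43 (q = (0 - 41)*(26 + 52) - 3/((1 - ½*9) + 68) = -41*78 - 3/((1 - 9/2) + 68) = -3198 - 3/(-7/2 + 68) = -3198 - 3/(129/2) = -3198 + (2/129)*(-3) = -3198 - 2/43 = -137516/43 ≈ -3198.0)
q + 13874 = -137516/43 + 13874 = 459066/43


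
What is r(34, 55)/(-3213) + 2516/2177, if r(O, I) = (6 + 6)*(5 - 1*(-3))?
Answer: 374996/333081 ≈ 1.1258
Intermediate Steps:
r(O, I) = 96 (r(O, I) = 12*(5 + 3) = 12*8 = 96)
r(34, 55)/(-3213) + 2516/2177 = 96/(-3213) + 2516/2177 = 96*(-1/3213) + 2516*(1/2177) = -32/1071 + 2516/2177 = 374996/333081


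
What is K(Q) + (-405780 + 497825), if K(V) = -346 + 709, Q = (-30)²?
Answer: 92408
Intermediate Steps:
Q = 900
K(V) = 363
K(Q) + (-405780 + 497825) = 363 + (-405780 + 497825) = 363 + 92045 = 92408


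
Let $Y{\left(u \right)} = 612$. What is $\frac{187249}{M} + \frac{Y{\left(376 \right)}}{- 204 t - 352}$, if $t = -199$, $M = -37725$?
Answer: $- \frac{1878140264}{379551225} \approx -4.9483$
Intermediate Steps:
$\frac{187249}{M} + \frac{Y{\left(376 \right)}}{- 204 t - 352} = \frac{187249}{-37725} + \frac{612}{\left(-204\right) \left(-199\right) - 352} = 187249 \left(- \frac{1}{37725}\right) + \frac{612}{40596 - 352} = - \frac{187249}{37725} + \frac{612}{40244} = - \frac{187249}{37725} + 612 \cdot \frac{1}{40244} = - \frac{187249}{37725} + \frac{153}{10061} = - \frac{1878140264}{379551225}$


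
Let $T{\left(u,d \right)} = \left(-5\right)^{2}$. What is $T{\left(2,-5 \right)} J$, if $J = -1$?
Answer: $-25$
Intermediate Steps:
$T{\left(u,d \right)} = 25$
$T{\left(2,-5 \right)} J = 25 \left(-1\right) = -25$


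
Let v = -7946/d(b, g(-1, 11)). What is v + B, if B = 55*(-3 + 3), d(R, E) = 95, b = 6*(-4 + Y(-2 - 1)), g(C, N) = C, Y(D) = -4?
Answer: -7946/95 ≈ -83.642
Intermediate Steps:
b = -48 (b = 6*(-4 - 4) = 6*(-8) = -48)
B = 0 (B = 55*0 = 0)
v = -7946/95 ≈ -83.642
v + B = -7946/95 + 0 = -7946/95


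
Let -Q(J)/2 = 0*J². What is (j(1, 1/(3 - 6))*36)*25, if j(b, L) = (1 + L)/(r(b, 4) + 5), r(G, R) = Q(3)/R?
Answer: 120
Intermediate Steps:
Q(J) = 0 (Q(J) = -0*J² = -2*0 = 0)
r(G, R) = 0 (r(G, R) = 0/R = 0)
j(b, L) = ⅕ + L/5 (j(b, L) = (1 + L)/(0 + 5) = (1 + L)/5 = (1 + L)*(⅕) = ⅕ + L/5)
(j(1, 1/(3 - 6))*36)*25 = ((⅕ + 1/(5*(3 - 6)))*36)*25 = ((⅕ + (⅕)/(-3))*36)*25 = ((⅕ + (⅕)*(-⅓))*36)*25 = ((⅕ - 1/15)*36)*25 = ((2/15)*36)*25 = (24/5)*25 = 120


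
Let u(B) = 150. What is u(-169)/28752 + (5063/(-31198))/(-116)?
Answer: 3585503/541940458 ≈ 0.0066160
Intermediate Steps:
u(-169)/28752 + (5063/(-31198))/(-116) = 150/28752 + (5063/(-31198))/(-116) = 150*(1/28752) + (5063*(-1/31198))*(-1/116) = 25/4792 - 5063/31198*(-1/116) = 25/4792 + 5063/3618968 = 3585503/541940458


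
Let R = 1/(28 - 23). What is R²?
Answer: 1/25 ≈ 0.040000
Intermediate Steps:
R = ⅕ (R = 1/5 = ⅕ ≈ 0.20000)
R² = (⅕)² = 1/25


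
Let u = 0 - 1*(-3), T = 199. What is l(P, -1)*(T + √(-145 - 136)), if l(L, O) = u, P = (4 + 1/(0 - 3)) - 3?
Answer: 597 + 3*I*√281 ≈ 597.0 + 50.289*I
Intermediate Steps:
u = 3 (u = 0 + 3 = 3)
P = ⅔ (P = (4 + 1/(-3)) - 3 = (4 - ⅓) - 3 = 11/3 - 3 = ⅔ ≈ 0.66667)
l(L, O) = 3
l(P, -1)*(T + √(-145 - 136)) = 3*(199 + √(-145 - 136)) = 3*(199 + √(-281)) = 3*(199 + I*√281) = 597 + 3*I*√281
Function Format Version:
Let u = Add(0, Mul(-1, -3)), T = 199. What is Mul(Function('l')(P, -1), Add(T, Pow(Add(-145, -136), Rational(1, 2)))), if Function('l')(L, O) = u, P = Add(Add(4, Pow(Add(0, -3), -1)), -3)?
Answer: Add(597, Mul(3, I, Pow(281, Rational(1, 2)))) ≈ Add(597.00, Mul(50.289, I))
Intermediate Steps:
u = 3 (u = Add(0, 3) = 3)
P = Rational(2, 3) (P = Add(Add(4, Pow(-3, -1)), -3) = Add(Add(4, Rational(-1, 3)), -3) = Add(Rational(11, 3), -3) = Rational(2, 3) ≈ 0.66667)
Function('l')(L, O) = 3
Mul(Function('l')(P, -1), Add(T, Pow(Add(-145, -136), Rational(1, 2)))) = Mul(3, Add(199, Pow(Add(-145, -136), Rational(1, 2)))) = Mul(3, Add(199, Pow(-281, Rational(1, 2)))) = Mul(3, Add(199, Mul(I, Pow(281, Rational(1, 2))))) = Add(597, Mul(3, I, Pow(281, Rational(1, 2))))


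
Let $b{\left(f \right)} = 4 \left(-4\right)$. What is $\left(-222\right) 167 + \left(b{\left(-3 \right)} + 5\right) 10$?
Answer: $-37184$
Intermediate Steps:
$b{\left(f \right)} = -16$
$\left(-222\right) 167 + \left(b{\left(-3 \right)} + 5\right) 10 = \left(-222\right) 167 + \left(-16 + 5\right) 10 = -37074 - 110 = -37184$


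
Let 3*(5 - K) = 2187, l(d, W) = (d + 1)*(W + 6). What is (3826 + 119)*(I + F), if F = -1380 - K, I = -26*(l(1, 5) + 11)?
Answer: -5972730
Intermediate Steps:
l(d, W) = (1 + d)*(6 + W)
I = -858 (I = -26*((6 + 5 + 6*1 + 5*1) + 11) = -26*((6 + 5 + 6 + 5) + 11) = -26*(22 + 11) = -26*33 = -858)
K = -724 (K = 5 - ⅓*2187 = 5 - 729 = -724)
F = -656 (F = -1380 - 1*(-724) = -1380 + 724 = -656)
(3826 + 119)*(I + F) = (3826 + 119)*(-858 - 656) = 3945*(-1514) = -5972730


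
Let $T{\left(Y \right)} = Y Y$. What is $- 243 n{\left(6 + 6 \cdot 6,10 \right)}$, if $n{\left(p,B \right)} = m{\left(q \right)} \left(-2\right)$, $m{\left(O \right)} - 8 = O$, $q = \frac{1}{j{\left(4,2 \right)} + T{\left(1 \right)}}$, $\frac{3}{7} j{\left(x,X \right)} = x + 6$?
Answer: $\frac{285282}{73} \approx 3908.0$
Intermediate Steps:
$j{\left(x,X \right)} = 14 + \frac{7 x}{3}$ ($j{\left(x,X \right)} = \frac{7 \left(x + 6\right)}{3} = \frac{7 \left(6 + x\right)}{3} = 14 + \frac{7 x}{3}$)
$T{\left(Y \right)} = Y^{2}$
$q = \frac{3}{73}$ ($q = \frac{1}{\left(14 + \frac{7}{3} \cdot 4\right) + 1^{2}} = \frac{1}{\left(14 + \frac{28}{3}\right) + 1} = \frac{1}{\frac{70}{3} + 1} = \frac{1}{\frac{73}{3}} = \frac{3}{73} \approx 0.041096$)
$m{\left(O \right)} = 8 + O$
$n{\left(p,B \right)} = - \frac{1174}{73}$ ($n{\left(p,B \right)} = \left(8 + \frac{3}{73}\right) \left(-2\right) = \frac{587}{73} \left(-2\right) = - \frac{1174}{73}$)
$- 243 n{\left(6 + 6 \cdot 6,10 \right)} = \left(-243\right) \left(- \frac{1174}{73}\right) = \frac{285282}{73}$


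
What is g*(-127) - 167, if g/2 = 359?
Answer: -91353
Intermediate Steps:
g = 718 (g = 2*359 = 718)
g*(-127) - 167 = 718*(-127) - 167 = -91186 - 167 = -91353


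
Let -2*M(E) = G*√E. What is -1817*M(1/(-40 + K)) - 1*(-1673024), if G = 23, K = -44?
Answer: 1673024 + 41791*I*√21/84 ≈ 1.673e+6 + 2279.9*I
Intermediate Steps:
M(E) = -23*√E/2
-1817*M(1/(-40 + K)) - 1*(-1673024) = -(-41791)*√(1/(-40 - 44))/2 - 1*(-1673024) = -(-41791)*√(1/(-84))/2 + 1673024 = -(-41791)*√(-1/84)/2 + 1673024 = -(-41791)*I*√21/42/2 + 1673024 = -(-41791)*I*√21/84 + 1673024 = 41791*I*√21/84 + 1673024 = 1673024 + 41791*I*√21/84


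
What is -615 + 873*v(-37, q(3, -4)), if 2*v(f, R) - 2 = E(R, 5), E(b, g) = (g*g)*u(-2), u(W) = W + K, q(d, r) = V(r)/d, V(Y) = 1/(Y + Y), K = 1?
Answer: -21309/2 ≈ -10655.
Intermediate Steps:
V(Y) = 1/(2*Y)
q(d, r) = 1/(2*d*r) (q(d, r) = (1/(2*r))/d = 1/(2*d*r))
u(W) = 1 + W (u(W) = W + 1 = 1 + W)
E(b, g) = -g² (E(b, g) = (g*g)*(1 - 2) = g²*(-1) = -g²)
v(f, R) = -23/2 (v(f, R) = 1 + (-1*5²)/2 = 1 + (-1*25)/2 = 1 + (½)*(-25) = 1 - 25/2 = -23/2)
-615 + 873*v(-37, q(3, -4)) = -615 + 873*(-23/2) = -615 - 20079/2 = -21309/2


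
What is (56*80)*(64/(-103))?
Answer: -286720/103 ≈ -2783.7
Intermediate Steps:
(56*80)*(64/(-103)) = 4480*(64*(-1/103)) = 4480*(-64/103) = -286720/103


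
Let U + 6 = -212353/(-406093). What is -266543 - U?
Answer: -108239022294/406093 ≈ -2.6654e+5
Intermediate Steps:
U = -2224205/406093 (U = -6 - 212353/(-406093) = -6 - 212353*(-1/406093) = -6 + 212353/406093 = -2224205/406093 ≈ -5.4771)
-266543 - U = -266543 - 1*(-2224205/406093) = -266543 + 2224205/406093 = -108239022294/406093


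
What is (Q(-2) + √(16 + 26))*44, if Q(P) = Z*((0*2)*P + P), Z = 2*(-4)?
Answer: 704 + 44*√42 ≈ 989.15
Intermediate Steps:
Z = -8
Q(P) = -8*P (Q(P) = -8*((0*2)*P + P) = -8*(0*P + P) = -8*(0 + P) = -8*P)
(Q(-2) + √(16 + 26))*44 = (-8*(-2) + √(16 + 26))*44 = (16 + √42)*44 = 704 + 44*√42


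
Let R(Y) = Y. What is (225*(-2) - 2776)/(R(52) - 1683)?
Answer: 3226/1631 ≈ 1.9779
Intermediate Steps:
(225*(-2) - 2776)/(R(52) - 1683) = (225*(-2) - 2776)/(52 - 1683) = (-450 - 2776)/(-1631) = -3226*(-1/1631) = 3226/1631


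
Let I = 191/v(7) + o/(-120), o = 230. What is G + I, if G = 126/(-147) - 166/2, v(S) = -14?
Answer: -1193/12 ≈ -99.417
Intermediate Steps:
I = -1307/84 (I = 191/(-14) + 230/(-120) = 191*(-1/14) + 230*(-1/120) = -191/14 - 23/12 = -1307/84 ≈ -15.560)
G = -587/7 (G = 126*(-1/147) - 166*1/2 = -6/7 - 83 = -587/7 ≈ -83.857)
G + I = -587/7 - 1307/84 = -1193/12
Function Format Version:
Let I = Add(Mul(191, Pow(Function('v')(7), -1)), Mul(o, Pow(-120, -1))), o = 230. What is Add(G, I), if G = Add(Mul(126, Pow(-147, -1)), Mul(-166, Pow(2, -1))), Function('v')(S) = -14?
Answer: Rational(-1193, 12) ≈ -99.417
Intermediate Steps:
I = Rational(-1307, 84) (I = Add(Mul(191, Pow(-14, -1)), Mul(230, Pow(-120, -1))) = Add(Mul(191, Rational(-1, 14)), Mul(230, Rational(-1, 120))) = Add(Rational(-191, 14), Rational(-23, 12)) = Rational(-1307, 84) ≈ -15.560)
G = Rational(-587, 7) (G = Add(Mul(126, Rational(-1, 147)), Mul(-166, Rational(1, 2))) = Add(Rational(-6, 7), -83) = Rational(-587, 7) ≈ -83.857)
Add(G, I) = Add(Rational(-587, 7), Rational(-1307, 84)) = Rational(-1193, 12)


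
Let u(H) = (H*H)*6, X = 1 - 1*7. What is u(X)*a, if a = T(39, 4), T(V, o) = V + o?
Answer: 9288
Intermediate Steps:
X = -6 (X = 1 - 7 = -6)
u(H) = 6*H² (u(H) = H²*6 = 6*H²)
a = 43 (a = 39 + 4 = 43)
u(X)*a = (6*(-6)²)*43 = (6*36)*43 = 216*43 = 9288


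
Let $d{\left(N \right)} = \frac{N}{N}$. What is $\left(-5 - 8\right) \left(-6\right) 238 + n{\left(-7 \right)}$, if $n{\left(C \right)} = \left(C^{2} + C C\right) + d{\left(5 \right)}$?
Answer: $18663$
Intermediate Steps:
$d{\left(N \right)} = 1$
$n{\left(C \right)} = 1 + 2 C^{2}$ ($n{\left(C \right)} = \left(C^{2} + C C\right) + 1 = \left(C^{2} + C^{2}\right) + 1 = 2 C^{2} + 1 = 1 + 2 C^{2}$)
$\left(-5 - 8\right) \left(-6\right) 238 + n{\left(-7 \right)} = \left(-5 - 8\right) \left(-6\right) 238 + \left(1 + 2 \left(-7\right)^{2}\right) = \left(-13\right) \left(-6\right) 238 + \left(1 + 2 \cdot 49\right) = 78 \cdot 238 + \left(1 + 98\right) = 18564 + 99 = 18663$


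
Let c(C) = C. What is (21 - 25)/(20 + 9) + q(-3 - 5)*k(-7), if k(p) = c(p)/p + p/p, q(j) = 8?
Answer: 460/29 ≈ 15.862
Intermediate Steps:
k(p) = 2 (k(p) = p/p + p/p = 1 + 1 = 2)
(21 - 25)/(20 + 9) + q(-3 - 5)*k(-7) = (21 - 25)/(20 + 9) + 8*2 = -4/29 + 16 = 460/29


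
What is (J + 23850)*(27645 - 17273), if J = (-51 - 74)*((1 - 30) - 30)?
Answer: 323865700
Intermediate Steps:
J = 7375 (J = -125*(-29 - 30) = -125*(-59) = 7375)
(J + 23850)*(27645 - 17273) = (7375 + 23850)*(27645 - 17273) = 31225*10372 = 323865700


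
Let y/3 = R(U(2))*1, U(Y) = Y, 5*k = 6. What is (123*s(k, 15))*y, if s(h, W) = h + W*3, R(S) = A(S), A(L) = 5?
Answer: 85239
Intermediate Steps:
k = 6/5 (k = (1/5)*6 = 6/5 ≈ 1.2000)
R(S) = 5
s(h, W) = h + 3*W
y = 15 (y = 3*(5*1) = 3*5 = 15)
(123*s(k, 15))*y = (123*(6/5 + 3*15))*15 = (123*(6/5 + 45))*15 = (123*(231/5))*15 = (28413/5)*15 = 85239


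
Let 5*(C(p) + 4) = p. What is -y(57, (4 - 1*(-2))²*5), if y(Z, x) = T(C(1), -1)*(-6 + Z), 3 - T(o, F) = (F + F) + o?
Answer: -2244/5 ≈ -448.80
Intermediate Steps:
C(p) = -4 + p/5
T(o, F) = 3 - o - 2*F (T(o, F) = 3 - ((F + F) + o) = 3 - (2*F + o) = 3 - (o + 2*F) = 3 + (-o - 2*F) = 3 - o - 2*F)
y(Z, x) = -264/5 + 44*Z/5 (y(Z, x) = (3 - (-4 + (⅕)*1) - 2*(-1))*(-6 + Z) = (3 - (-4 + ⅕) + 2)*(-6 + Z) = (3 - 1*(-19/5) + 2)*(-6 + Z) = (3 + 19/5 + 2)*(-6 + Z) = 44*(-6 + Z)/5 = -264/5 + 44*Z/5)
-y(57, (4 - 1*(-2))²*5) = -(-264/5 + (44/5)*57) = -(-264/5 + 2508/5) = -1*2244/5 = -2244/5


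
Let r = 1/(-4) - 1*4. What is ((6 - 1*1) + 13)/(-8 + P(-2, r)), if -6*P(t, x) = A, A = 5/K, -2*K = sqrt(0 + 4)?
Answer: -108/43 ≈ -2.5116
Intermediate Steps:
K = -1 (K = -sqrt(0 + 4)/2 = -sqrt(4)/2 = -1/2*2 = -1)
A = -5 (A = 5/(-1) = 5*(-1) = -5)
r = -17/4 (r = 1*(-1/4) - 4 = -1/4 - 4 = -17/4 ≈ -4.2500)
P(t, x) = 5/6 (P(t, x) = -1/6*(-5) = 5/6)
((6 - 1*1) + 13)/(-8 + P(-2, r)) = ((6 - 1*1) + 13)/(-8 + 5/6) = ((6 - 1) + 13)/(-43/6) = (5 + 13)*(-6/43) = 18*(-6/43) = -108/43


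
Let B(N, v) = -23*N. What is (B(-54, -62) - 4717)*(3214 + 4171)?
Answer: -25662875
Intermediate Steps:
(B(-54, -62) - 4717)*(3214 + 4171) = (-23*(-54) - 4717)*(3214 + 4171) = (1242 - 4717)*7385 = -3475*7385 = -25662875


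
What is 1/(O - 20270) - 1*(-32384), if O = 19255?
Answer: 32869759/1015 ≈ 32384.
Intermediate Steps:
1/(O - 20270) - 1*(-32384) = 1/(19255 - 20270) - 1*(-32384) = 1/(-1015) + 32384 = -1/1015 + 32384 = 32869759/1015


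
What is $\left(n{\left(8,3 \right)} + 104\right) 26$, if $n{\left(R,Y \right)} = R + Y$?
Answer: $2990$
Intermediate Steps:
$\left(n{\left(8,3 \right)} + 104\right) 26 = \left(\left(8 + 3\right) + 104\right) 26 = \left(11 + 104\right) 26 = 115 \cdot 26 = 2990$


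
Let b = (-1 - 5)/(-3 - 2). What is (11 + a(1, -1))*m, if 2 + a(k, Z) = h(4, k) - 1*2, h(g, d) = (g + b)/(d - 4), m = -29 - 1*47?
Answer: -6004/15 ≈ -400.27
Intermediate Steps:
m = -76 (m = -29 - 47 = -76)
b = 6/5 (b = -6/(-5) = -6*(-⅕) = 6/5 ≈ 1.2000)
h(g, d) = (6/5 + g)/(-4 + d) (h(g, d) = (g + 6/5)/(d - 4) = (6/5 + g)/(-4 + d))
a(k, Z) = -4 + 26/(5*(-4 + k)) (a(k, Z) = -2 + ((6/5 + 4)/(-4 + k) - 1*2) = -2 + ((26/5)/(-4 + k) - 2) = -2 + (26/(5*(-4 + k)) - 2) = -2 + (-2 + 26/(5*(-4 + k))) = -4 + 26/(5*(-4 + k)))
(11 + a(1, -1))*m = (11 + 2*(53 - 10*1)/(5*(-4 + 1)))*(-76) = (11 + (⅖)*(53 - 10)/(-3))*(-76) = (11 + (⅖)*(-⅓)*43)*(-76) = (11 - 86/15)*(-76) = (79/15)*(-76) = -6004/15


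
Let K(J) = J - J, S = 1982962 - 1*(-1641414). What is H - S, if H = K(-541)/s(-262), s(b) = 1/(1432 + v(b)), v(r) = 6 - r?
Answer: -3624376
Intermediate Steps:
S = 3624376 (S = 1982962 + 1641414 = 3624376)
s(b) = 1/(1438 - b) (s(b) = 1/(1432 + (6 - b)) = 1/(1438 - b))
K(J) = 0
H = 0 (H = 0/((-1/(-1438 - 262))) = 0/((-1/(-1700))) = 0/((-1*(-1/1700))) = 0/(1/1700) = 0*1700 = 0)
H - S = 0 - 1*3624376 = 0 - 3624376 = -3624376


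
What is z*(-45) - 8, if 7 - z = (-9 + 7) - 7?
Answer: -728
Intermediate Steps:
z = 16 (z = 7 - ((-9 + 7) - 7) = 7 - (-2 - 7) = 7 - 1*(-9) = 7 + 9 = 16)
z*(-45) - 8 = 16*(-45) - 8 = -720 - 8 = -728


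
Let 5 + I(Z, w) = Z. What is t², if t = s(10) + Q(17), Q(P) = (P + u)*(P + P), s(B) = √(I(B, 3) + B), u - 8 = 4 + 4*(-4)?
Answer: (442 + √15)² ≈ 1.9880e+5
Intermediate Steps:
I(Z, w) = -5 + Z
u = -4 (u = 8 + (4 + 4*(-4)) = 8 + (4 - 16) = 8 - 12 = -4)
s(B) = √(-5 + 2*B) (s(B) = √((-5 + B) + B) = √(-5 + 2*B))
Q(P) = 2*P*(-4 + P) (Q(P) = (P - 4)*(P + P) = (-4 + P)*(2*P) = 2*P*(-4 + P))
t = 442 + √15 (t = √(-5 + 2*10) + 2*17*(-4 + 17) = √(-5 + 20) + 2*17*13 = √15 + 442 = 442 + √15 ≈ 445.87)
t² = (442 + √15)²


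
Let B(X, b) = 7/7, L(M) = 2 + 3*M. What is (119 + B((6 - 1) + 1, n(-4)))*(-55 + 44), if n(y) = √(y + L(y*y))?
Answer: -1320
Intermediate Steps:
n(y) = √(2 + y + 3*y²) (n(y) = √(y + (2 + 3*(y*y))) = √(y + (2 + 3*y²)) = √(2 + y + 3*y²))
B(X, b) = 1 (B(X, b) = 7*(⅐) = 1)
(119 + B((6 - 1) + 1, n(-4)))*(-55 + 44) = (119 + 1)*(-55 + 44) = 120*(-11) = -1320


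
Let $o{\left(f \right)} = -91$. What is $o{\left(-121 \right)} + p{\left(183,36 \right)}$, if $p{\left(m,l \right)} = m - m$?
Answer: $-91$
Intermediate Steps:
$p{\left(m,l \right)} = 0$
$o{\left(-121 \right)} + p{\left(183,36 \right)} = -91 + 0 = -91$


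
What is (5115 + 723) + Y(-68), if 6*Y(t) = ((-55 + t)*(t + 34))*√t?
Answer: 5838 + 1394*I*√17 ≈ 5838.0 + 5747.6*I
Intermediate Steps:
Y(t) = √t*(-55 + t)*(34 + t)/6 (Y(t) = (((-55 + t)*(t + 34))*√t)/6 = (((-55 + t)*(34 + t))*√t)/6 = (√t*(-55 + t)*(34 + t))/6 = √t*(-55 + t)*(34 + t)/6)
(5115 + 723) + Y(-68) = (5115 + 723) + √(-68)*(-1870 + (-68)² - 21*(-68))/6 = 5838 + (2*I*√17)*(-1870 + 4624 + 1428)/6 = 5838 + (⅙)*(2*I*√17)*4182 = 5838 + 1394*I*√17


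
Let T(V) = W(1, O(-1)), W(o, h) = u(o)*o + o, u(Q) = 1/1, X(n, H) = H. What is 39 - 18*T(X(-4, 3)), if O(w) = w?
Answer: 3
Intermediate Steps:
u(Q) = 1
W(o, h) = 2*o (W(o, h) = 1*o + o = o + o = 2*o)
T(V) = 2 (T(V) = 2*1 = 2)
39 - 18*T(X(-4, 3)) = 39 - 18*2 = 39 - 36 = 3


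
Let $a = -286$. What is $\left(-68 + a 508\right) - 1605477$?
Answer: $-1750833$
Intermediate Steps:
$\left(-68 + a 508\right) - 1605477 = \left(-68 - 145288\right) - 1605477 = -145356 - 1605477 = -1750833$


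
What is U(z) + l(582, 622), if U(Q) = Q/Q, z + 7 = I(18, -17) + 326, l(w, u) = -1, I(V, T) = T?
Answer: 0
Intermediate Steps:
z = 302 (z = -7 + (-17 + 326) = -7 + 309 = 302)
U(Q) = 1
U(z) + l(582, 622) = 1 - 1 = 0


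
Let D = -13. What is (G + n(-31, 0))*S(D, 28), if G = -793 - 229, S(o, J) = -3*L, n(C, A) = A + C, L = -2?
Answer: -6318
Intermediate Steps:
S(o, J) = 6 (S(o, J) = -3*(-2) = 6)
G = -1022
(G + n(-31, 0))*S(D, 28) = (-1022 + (0 - 31))*6 = (-1022 - 31)*6 = -1053*6 = -6318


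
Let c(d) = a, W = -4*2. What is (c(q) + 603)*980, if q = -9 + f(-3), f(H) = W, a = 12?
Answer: 602700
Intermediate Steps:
W = -8
f(H) = -8
q = -17 (q = -9 - 8 = -17)
c(d) = 12
(c(q) + 603)*980 = (12 + 603)*980 = 615*980 = 602700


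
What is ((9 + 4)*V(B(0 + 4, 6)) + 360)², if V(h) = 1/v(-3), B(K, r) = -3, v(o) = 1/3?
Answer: 159201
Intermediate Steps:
v(o) = ⅓
V(h) = 3 (V(h) = 1/(⅓) = 3)
((9 + 4)*V(B(0 + 4, 6)) + 360)² = ((9 + 4)*3 + 360)² = (13*3 + 360)² = (39 + 360)² = 399² = 159201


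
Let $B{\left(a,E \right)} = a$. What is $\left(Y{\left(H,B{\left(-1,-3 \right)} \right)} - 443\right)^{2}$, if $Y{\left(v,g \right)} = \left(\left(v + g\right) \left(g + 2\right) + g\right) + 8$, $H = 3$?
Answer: $188356$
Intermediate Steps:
$Y{\left(v,g \right)} = 8 + g + \left(2 + g\right) \left(g + v\right)$ ($Y{\left(v,g \right)} = \left(\left(g + v\right) \left(2 + g\right) + g\right) + 8 = \left(\left(2 + g\right) \left(g + v\right) + g\right) + 8 = \left(g + \left(2 + g\right) \left(g + v\right)\right) + 8 = 8 + g + \left(2 + g\right) \left(g + v\right)$)
$\left(Y{\left(H,B{\left(-1,-3 \right)} \right)} - 443\right)^{2} = \left(\left(8 + \left(-1\right)^{2} + 2 \cdot 3 + 3 \left(-1\right) - 3\right) - 443\right)^{2} = \left(\left(8 + 1 + 6 - 3 - 3\right) - 443\right)^{2} = \left(9 - 443\right)^{2} = \left(-434\right)^{2} = 188356$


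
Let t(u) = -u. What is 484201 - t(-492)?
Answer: 483709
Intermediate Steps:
484201 - t(-492) = 484201 - (-1)*(-492) = 484201 - 1*492 = 484201 - 492 = 483709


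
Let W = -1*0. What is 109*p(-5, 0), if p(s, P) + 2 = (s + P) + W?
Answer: -763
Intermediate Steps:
W = 0
p(s, P) = -2 + P + s (p(s, P) = -2 + ((s + P) + 0) = -2 + ((P + s) + 0) = -2 + (P + s) = -2 + P + s)
109*p(-5, 0) = 109*(-2 + 0 - 5) = 109*(-7) = -763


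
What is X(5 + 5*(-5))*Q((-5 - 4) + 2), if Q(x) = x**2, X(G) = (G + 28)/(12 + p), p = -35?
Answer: -392/23 ≈ -17.043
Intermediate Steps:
X(G) = -28/23 - G/23 (X(G) = (G + 28)/(12 - 35) = (28 + G)/(-23) = (28 + G)*(-1/23) = -28/23 - G/23)
X(5 + 5*(-5))*Q((-5 - 4) + 2) = (-28/23 - (5 + 5*(-5))/23)*((-5 - 4) + 2)**2 = (-28/23 - (5 - 25)/23)*(-9 + 2)**2 = (-28/23 - 1/23*(-20))*(-7)**2 = (-28/23 + 20/23)*49 = -8/23*49 = -392/23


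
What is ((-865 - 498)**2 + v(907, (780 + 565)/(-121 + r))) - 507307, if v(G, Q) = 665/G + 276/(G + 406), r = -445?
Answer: 1608254165119/1190891 ≈ 1.3505e+6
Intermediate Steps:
v(G, Q) = 276/(406 + G) + 665/G (v(G, Q) = 665/G + 276/(406 + G) = 276/(406 + G) + 665/G)
((-865 - 498)**2 + v(907, (780 + 565)/(-121 + r))) - 507307 = ((-865 - 498)**2 + (269990 + 941*907)/(907*(406 + 907))) - 507307 = ((-1363)**2 + (1/907)*(269990 + 853487)/1313) - 507307 = (1857769 + (1/907)*(1/1313)*1123477) - 507307 = (1857769 + 1123477/1190891) - 507307 = 2212401505656/1190891 - 507307 = 1608254165119/1190891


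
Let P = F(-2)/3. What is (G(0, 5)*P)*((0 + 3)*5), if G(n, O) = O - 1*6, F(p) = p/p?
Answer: -5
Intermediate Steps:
F(p) = 1
G(n, O) = -6 + O (G(n, O) = O - 6 = -6 + O)
P = ⅓ (P = 1/3 = 1*(⅓) = ⅓ ≈ 0.33333)
(G(0, 5)*P)*((0 + 3)*5) = ((-6 + 5)*(⅓))*((0 + 3)*5) = (-1*⅓)*(3*5) = -⅓*15 = -5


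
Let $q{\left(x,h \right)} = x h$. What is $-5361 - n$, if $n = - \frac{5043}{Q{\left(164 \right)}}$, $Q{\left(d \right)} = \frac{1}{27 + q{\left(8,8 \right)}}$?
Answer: $453552$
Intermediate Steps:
$q{\left(x,h \right)} = h x$
$Q{\left(d \right)} = \frac{1}{91}$ ($Q{\left(d \right)} = \frac{1}{27 + 8 \cdot 8} = \frac{1}{27 + 64} = \frac{1}{91}$)
$n = -458913$ ($n = - 5043 \frac{1}{\frac{1}{91}} = \left(-5043\right) 91 = -458913$)
$-5361 - n = -5361 - -458913 = -5361 + 458913 = 453552$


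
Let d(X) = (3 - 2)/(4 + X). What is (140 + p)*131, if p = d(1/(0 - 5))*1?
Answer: 349115/19 ≈ 18374.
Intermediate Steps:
d(X) = 1/(4 + X)
p = 5/19 (p = 1/(4 + 1/(0 - 5)) = 1/(4 + 1/(-5)) = 1/(4 - ⅕) = 1/(19/5) = (5/19)*1 = 5/19 ≈ 0.26316)
(140 + p)*131 = (140 + 5/19)*131 = (2665/19)*131 = 349115/19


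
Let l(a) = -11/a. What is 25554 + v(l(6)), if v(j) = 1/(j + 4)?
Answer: 332208/13 ≈ 25554.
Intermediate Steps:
v(j) = 1/(4 + j)
25554 + v(l(6)) = 25554 + 1/(4 - 11/6) = 25554 + 1/(13/6) = 25554 + 6/13 = 332208/13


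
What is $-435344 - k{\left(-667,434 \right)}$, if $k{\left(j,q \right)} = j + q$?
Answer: $-435111$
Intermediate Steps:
$-435344 - k{\left(-667,434 \right)} = -435344 - \left(-667 + 434\right) = -435344 - -233 = -435344 + 233 = -435111$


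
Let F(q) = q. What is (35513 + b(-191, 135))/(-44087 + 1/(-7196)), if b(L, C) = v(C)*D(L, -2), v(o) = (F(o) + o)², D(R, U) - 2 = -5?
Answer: 1318213652/317250053 ≈ 4.1551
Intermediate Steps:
D(R, U) = -3 (D(R, U) = 2 - 5 = -3)
v(o) = 4*o² (v(o) = (o + o)² = (2*o)² = 4*o²)
b(L, C) = -12*C² (b(L, C) = (4*C²)*(-3) = -12*C²)
(35513 + b(-191, 135))/(-44087 + 1/(-7196)) = (35513 - 12*135²)/(-44087 + 1/(-7196)) = (35513 - 12*18225)/(-44087 - 1/7196) = (35513 - 218700)/(-317250053/7196) = -183187*(-7196/317250053) = 1318213652/317250053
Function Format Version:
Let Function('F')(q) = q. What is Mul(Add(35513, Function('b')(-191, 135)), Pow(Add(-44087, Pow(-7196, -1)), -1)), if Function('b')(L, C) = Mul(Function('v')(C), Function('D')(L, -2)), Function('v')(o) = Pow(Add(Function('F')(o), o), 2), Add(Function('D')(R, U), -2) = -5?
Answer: Rational(1318213652, 317250053) ≈ 4.1551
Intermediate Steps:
Function('D')(R, U) = -3 (Function('D')(R, U) = Add(2, -5) = -3)
Function('v')(o) = Mul(4, Pow(o, 2)) (Function('v')(o) = Pow(Add(o, o), 2) = Pow(Mul(2, o), 2) = Mul(4, Pow(o, 2)))
Function('b')(L, C) = Mul(-12, Pow(C, 2)) (Function('b')(L, C) = Mul(Mul(4, Pow(C, 2)), -3) = Mul(-12, Pow(C, 2)))
Mul(Add(35513, Function('b')(-191, 135)), Pow(Add(-44087, Pow(-7196, -1)), -1)) = Mul(Add(35513, Mul(-12, Pow(135, 2))), Pow(Add(-44087, Pow(-7196, -1)), -1)) = Mul(Add(35513, Mul(-12, 18225)), Pow(Add(-44087, Rational(-1, 7196)), -1)) = Mul(Add(35513, -218700), Pow(Rational(-317250053, 7196), -1)) = Mul(-183187, Rational(-7196, 317250053)) = Rational(1318213652, 317250053)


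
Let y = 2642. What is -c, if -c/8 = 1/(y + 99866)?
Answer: 2/25627 ≈ 7.8043e-5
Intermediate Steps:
c = -2/25627 (c = -8/(2642 + 99866) = -8/102508 = -8*1/102508 = -2/25627 ≈ -7.8043e-5)
-c = -1*(-2/25627) = 2/25627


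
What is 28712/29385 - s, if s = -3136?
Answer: 92180072/29385 ≈ 3137.0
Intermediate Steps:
28712/29385 - s = 28712/29385 - 1*(-3136) = 28712*(1/29385) + 3136 = 28712/29385 + 3136 = 92180072/29385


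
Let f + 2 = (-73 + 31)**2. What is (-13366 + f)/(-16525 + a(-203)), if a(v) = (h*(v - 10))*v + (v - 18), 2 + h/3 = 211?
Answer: -3868/9031369 ≈ -0.00042828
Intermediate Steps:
f = 1762 (f = -2 + (-73 + 31)**2 = -2 + (-42)**2 = -2 + 1764 = 1762)
h = 627 (h = -6 + 3*211 = -6 + 633 = 627)
a(v) = -18 + v + v*(-6270 + 627*v) (a(v) = (627*(v - 10))*v + (v - 18) = (627*(-10 + v))*v + (-18 + v) = (-6270 + 627*v)*v + (-18 + v) = v*(-6270 + 627*v) + (-18 + v) = -18 + v + v*(-6270 + 627*v))
(-13366 + f)/(-16525 + a(-203)) = (-13366 + 1762)/(-16525 + (-18 - 6269*(-203) + 627*(-203)**2)) = -11604/(-16525 + (-18 + 1272607 + 627*41209)) = -11604/(-16525 + (-18 + 1272607 + 25838043)) = -11604/(-16525 + 27110632) = -11604/27094107 = -11604*1/27094107 = -3868/9031369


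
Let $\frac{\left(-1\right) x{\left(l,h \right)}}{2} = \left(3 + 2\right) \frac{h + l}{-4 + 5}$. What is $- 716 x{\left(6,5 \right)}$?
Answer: $78760$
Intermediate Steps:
$x{\left(l,h \right)} = - 10 h - 10 l$ ($x{\left(l,h \right)} = - 2 \left(3 + 2\right) \frac{h + l}{-4 + 5} = - 2 \cdot 5 \frac{h + l}{1} = - 2 \cdot 5 \left(h + l\right) 1 = - 2 \cdot 5 \left(h + l\right) = - 2 \left(5 h + 5 l\right) = - 10 h - 10 l$)
$- 716 x{\left(6,5 \right)} = - 716 \left(\left(-10\right) 5 - 60\right) = - 716 \left(-50 - 60\right) = \left(-716\right) \left(-110\right) = 78760$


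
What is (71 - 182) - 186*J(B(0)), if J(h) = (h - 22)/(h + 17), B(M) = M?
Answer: 2205/17 ≈ 129.71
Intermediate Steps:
J(h) = (-22 + h)/(17 + h)
(71 - 182) - 186*J(B(0)) = (71 - 182) - 186*(-22 + 0)/(17 + 0) = -111 - 186*(-22)/17 = -111 - 186*(-22/17) = -111 + 4092/17 = 2205/17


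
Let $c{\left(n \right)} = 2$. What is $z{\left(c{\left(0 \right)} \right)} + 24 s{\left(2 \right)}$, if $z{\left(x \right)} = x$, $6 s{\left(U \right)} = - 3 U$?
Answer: $-22$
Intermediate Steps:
$s{\left(U \right)} = - \frac{U}{2}$ ($s{\left(U \right)} = \frac{\left(-3\right) U}{6} = - \frac{U}{2}$)
$z{\left(c{\left(0 \right)} \right)} + 24 s{\left(2 \right)} = 2 + 24 \left(\left(- \frac{1}{2}\right) 2\right) = 2 + 24 \left(-1\right) = 2 - 24 = -22$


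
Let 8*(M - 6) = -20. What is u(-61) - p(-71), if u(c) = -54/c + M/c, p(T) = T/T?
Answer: -21/122 ≈ -0.17213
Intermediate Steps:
M = 7/2 (M = 6 + (1/8)*(-20) = 6 - 5/2 = 7/2 ≈ 3.5000)
p(T) = 1
u(c) = -101/(2*c) (u(c) = -54/c + 7/(2*c) = -101/(2*c))
u(-61) - p(-71) = -101/2/(-61) - 1*1 = -101/2*(-1/61) - 1 = 101/122 - 1 = -21/122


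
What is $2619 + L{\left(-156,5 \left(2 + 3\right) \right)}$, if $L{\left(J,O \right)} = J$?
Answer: $2463$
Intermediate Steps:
$2619 + L{\left(-156,5 \left(2 + 3\right) \right)} = 2619 - 156 = 2463$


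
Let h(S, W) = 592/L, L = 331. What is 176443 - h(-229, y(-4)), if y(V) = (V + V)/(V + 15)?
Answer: 58402041/331 ≈ 1.7644e+5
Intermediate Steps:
y(V) = 2*V/(15 + V) (y(V) = (2*V)/(15 + V) = 2*V/(15 + V))
h(S, W) = 592/331
176443 - h(-229, y(-4)) = 176443 - 1*592/331 = 176443 - 592/331 = 58402041/331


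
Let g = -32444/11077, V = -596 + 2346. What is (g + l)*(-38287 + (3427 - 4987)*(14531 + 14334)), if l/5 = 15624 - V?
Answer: -34629066342486602/11077 ≈ -3.1262e+12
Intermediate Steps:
V = 1750
g = -32444/11077 (g = -32444*1/11077 = -32444/11077 ≈ -2.9290)
l = 69370 (l = 5*(15624 - 1*1750) = 5*(15624 - 1750) = 5*13874 = 69370)
(g + l)*(-38287 + (3427 - 4987)*(14531 + 14334)) = (-32444/11077 + 69370)*(-38287 + (3427 - 4987)*(14531 + 14334)) = 768379046*(-38287 - 1560*28865)/11077 = 768379046*(-38287 - 45029400)/11077 = (768379046/11077)*(-45067687) = -34629066342486602/11077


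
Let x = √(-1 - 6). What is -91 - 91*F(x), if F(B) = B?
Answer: -91 - 91*I*√7 ≈ -91.0 - 240.76*I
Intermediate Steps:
x = I*√7 (x = √(-7) = I*√7 ≈ 2.6458*I)
-91 - 91*F(x) = -91 - 91*I*√7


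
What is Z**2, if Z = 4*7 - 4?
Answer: 576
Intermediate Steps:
Z = 24 (Z = 28 - 4 = 24)
Z**2 = 24**2 = 576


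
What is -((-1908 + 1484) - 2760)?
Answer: 3184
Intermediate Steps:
-((-1908 + 1484) - 2760) = -(-424 - 2760) = -1*(-3184) = 3184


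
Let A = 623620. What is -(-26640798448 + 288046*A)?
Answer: -152990448072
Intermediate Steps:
-(-26640798448 + 288046*A) = -288046/(1/(-92488 + 623620)) = -288046/(1/531132) = -288046/1/531132 = -288046*531132 = -152990448072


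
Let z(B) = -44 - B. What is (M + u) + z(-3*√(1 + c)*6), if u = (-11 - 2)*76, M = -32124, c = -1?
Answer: -33156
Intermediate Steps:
u = -988 (u = -13*76 = -988)
(M + u) + z(-3*√(1 + c)*6) = (-32124 - 988) + (-44 - (-3*√(1 - 1))*6) = -33112 + (-44 - (-3*√0)*6) = -33112 + (-44 - (-3*0)*6) = -33112 + (-44 - 0*6) = -33112 + (-44 - 1*0) = -33112 + (-44 + 0) = -33112 - 44 = -33156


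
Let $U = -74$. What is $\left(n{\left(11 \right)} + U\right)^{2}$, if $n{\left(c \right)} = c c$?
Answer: $2209$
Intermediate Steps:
$n{\left(c \right)} = c^{2}$
$\left(n{\left(11 \right)} + U\right)^{2} = \left(11^{2} - 74\right)^{2} = \left(121 - 74\right)^{2} = 47^{2} = 2209$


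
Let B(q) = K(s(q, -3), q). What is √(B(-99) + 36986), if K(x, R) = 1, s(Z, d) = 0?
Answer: √36987 ≈ 192.32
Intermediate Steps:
B(q) = 1
√(B(-99) + 36986) = √(1 + 36986) = √36987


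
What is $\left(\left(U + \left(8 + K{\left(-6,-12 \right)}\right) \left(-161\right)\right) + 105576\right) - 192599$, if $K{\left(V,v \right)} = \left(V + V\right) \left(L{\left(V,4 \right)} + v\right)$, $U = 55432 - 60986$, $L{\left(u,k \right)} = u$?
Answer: $-128641$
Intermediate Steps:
$U = -5554$ ($U = 55432 - 60986 = -5554$)
$K{\left(V,v \right)} = 2 V \left(V + v\right)$ ($K{\left(V,v \right)} = \left(V + V\right) \left(V + v\right) = 2 V \left(V + v\right)$)
$\left(\left(U + \left(8 + K{\left(-6,-12 \right)}\right) \left(-161\right)\right) + 105576\right) - 192599 = \left(\left(-5554 + \left(8 + 2 \left(-6\right) \left(-6 - 12\right)\right) \left(-161\right)\right) + 105576\right) - 192599 = \left(\left(-5554 + \left(8 + 2 \left(-6\right) \left(-18\right)\right) \left(-161\right)\right) + 105576\right) - 192599 = \left(\left(-5554 + \left(8 + 216\right) \left(-161\right)\right) + 105576\right) - 192599 = \left(\left(-5554 + 224 \left(-161\right)\right) + 105576\right) - 192599 = \left(\left(-5554 - 36064\right) + 105576\right) - 192599 = \left(-41618 + 105576\right) - 192599 = 63958 - 192599 = -128641$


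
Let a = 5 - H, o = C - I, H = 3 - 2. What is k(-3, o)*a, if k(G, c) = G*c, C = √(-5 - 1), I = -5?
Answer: -60 - 12*I*√6 ≈ -60.0 - 29.394*I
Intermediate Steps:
H = 1
C = I*√6 (C = √(-6) = I*√6 ≈ 2.4495*I)
o = 5 + I*√6 (o = I*√6 - 1*(-5) = I*√6 + 5 = 5 + I*√6 ≈ 5.0 + 2.4495*I)
a = 4 (a = 5 - 1*1 = 5 - 1 = 4)
k(-3, o)*a = -3*(5 + I*√6)*4 = (-15 - 3*I*√6)*4 = -60 - 12*I*√6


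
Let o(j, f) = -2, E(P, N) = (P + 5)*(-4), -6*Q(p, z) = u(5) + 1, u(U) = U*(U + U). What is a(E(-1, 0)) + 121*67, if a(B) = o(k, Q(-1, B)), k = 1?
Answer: 8105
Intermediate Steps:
u(U) = 2*U² (u(U) = U*(2*U) = 2*U²)
Q(p, z) = -17/2 (Q(p, z) = -(2*5² + 1)/6 = -(2*25 + 1)/6 = -(50 + 1)/6 = -⅙*51 = -17/2)
E(P, N) = -20 - 4*P (E(P, N) = (5 + P)*(-4) = -20 - 4*P)
a(B) = -2
a(E(-1, 0)) + 121*67 = -2 + 121*67 = -2 + 8107 = 8105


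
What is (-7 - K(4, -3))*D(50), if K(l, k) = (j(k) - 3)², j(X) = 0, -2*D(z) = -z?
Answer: -400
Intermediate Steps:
D(z) = z/2 (D(z) = -(-1)*z/2 = z/2)
K(l, k) = 9 (K(l, k) = (0 - 3)² = (-3)² = 9)
(-7 - K(4, -3))*D(50) = (-7 - 1*9)*((½)*50) = (-7 - 9)*25 = -16*25 = -400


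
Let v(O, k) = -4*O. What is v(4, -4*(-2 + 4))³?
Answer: -4096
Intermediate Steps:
v(4, -4*(-2 + 4))³ = (-4*4)³ = (-16)³ = -4096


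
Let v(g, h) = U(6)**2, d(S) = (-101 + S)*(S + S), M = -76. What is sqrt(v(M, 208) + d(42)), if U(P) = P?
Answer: 2*I*sqrt(1230) ≈ 70.143*I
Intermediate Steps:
d(S) = 2*S*(-101 + S) (d(S) = (-101 + S)*(2*S) = 2*S*(-101 + S))
v(g, h) = 36 (v(g, h) = 6**2 = 36)
sqrt(v(M, 208) + d(42)) = sqrt(36 + 2*42*(-101 + 42)) = sqrt(36 + 2*42*(-59)) = sqrt(36 - 4956) = sqrt(-4920) = 2*I*sqrt(1230)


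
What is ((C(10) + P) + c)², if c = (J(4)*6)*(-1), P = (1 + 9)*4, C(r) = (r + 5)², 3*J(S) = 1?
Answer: 69169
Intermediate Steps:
J(S) = ⅓ (J(S) = (⅓)*1 = ⅓)
C(r) = (5 + r)²
P = 40 (P = 10*4 = 40)
c = -2 (c = ((⅓)*6)*(-1) = 2*(-1) = -2)
((C(10) + P) + c)² = (((5 + 10)² + 40) - 2)² = ((15² + 40) - 2)² = ((225 + 40) - 2)² = (265 - 2)² = 263² = 69169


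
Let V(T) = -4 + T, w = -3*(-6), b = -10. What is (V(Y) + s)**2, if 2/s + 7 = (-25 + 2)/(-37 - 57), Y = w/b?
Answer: 14984641/403225 ≈ 37.162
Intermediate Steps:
w = 18
Y = -9/5 (Y = 18/(-10) = 18*(-1/10) = -9/5 ≈ -1.8000)
s = -188/635 (s = 2/(-7 + (-25 + 2)/(-37 - 57)) = 2/(-7 - 23/(-94)) = 2/(-7 - 23*(-1/94)) = 2/(-7 + 23/94) = 2/(-635/94) = 2*(-94/635) = -188/635 ≈ -0.29606)
(V(Y) + s)**2 = ((-4 - 9/5) - 188/635)**2 = (-29/5 - 188/635)**2 = (-3871/635)**2 = 14984641/403225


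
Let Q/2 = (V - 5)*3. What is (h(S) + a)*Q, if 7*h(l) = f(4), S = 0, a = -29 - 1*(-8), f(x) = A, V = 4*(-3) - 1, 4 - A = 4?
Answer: 2268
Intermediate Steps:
A = 0 (A = 4 - 1*4 = 4 - 4 = 0)
V = -13 (V = -12 - 1 = -13)
f(x) = 0
a = -21 (a = -29 + 8 = -21)
h(l) = 0 (h(l) = (⅐)*0 = 0)
Q = -108 (Q = 2*((-13 - 5)*3) = 2*(-18*3) = 2*(-54) = -108)
(h(S) + a)*Q = (0 - 21)*(-108) = -21*(-108) = 2268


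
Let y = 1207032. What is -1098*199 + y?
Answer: 988530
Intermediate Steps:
-1098*199 + y = -1098*199 + 1207032 = -218502 + 1207032 = 988530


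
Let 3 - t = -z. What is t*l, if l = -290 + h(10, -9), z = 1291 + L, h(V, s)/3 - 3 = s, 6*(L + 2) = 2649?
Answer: -533918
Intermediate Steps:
L = 879/2 (L = -2 + (⅙)*2649 = -2 + 883/2 = 879/2 ≈ 439.50)
h(V, s) = 9 + 3*s
z = 3461/2 (z = 1291 + 879/2 = 3461/2 ≈ 1730.5)
l = -308 (l = -290 + (9 + 3*(-9)) = -290 + (9 - 27) = -290 - 18 = -308)
t = 3467/2 (t = 3 - (-1)*3461/2 = 3 - 1*(-3461/2) = 3 + 3461/2 = 3467/2 ≈ 1733.5)
t*l = (3467/2)*(-308) = -533918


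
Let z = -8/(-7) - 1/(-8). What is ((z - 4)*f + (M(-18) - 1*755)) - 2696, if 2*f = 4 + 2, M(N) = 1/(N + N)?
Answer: -1743449/504 ≈ -3459.2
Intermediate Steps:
M(N) = 1/(2*N)
f = 3 (f = (4 + 2)/2 = (1/2)*6 = 3)
z = 71/56 (z = -8*(-1/7) - 1*(-1/8) = 8/7 + 1/8 = 71/56 ≈ 1.2679)
((z - 4)*f + (M(-18) - 1*755)) - 2696 = ((71/56 - 4)*3 + ((1/2)/(-18) - 1*755)) - 2696 = (-153/56*3 + ((1/2)*(-1/18) - 755)) - 2696 = (-459/56 + (-1/36 - 755)) - 2696 = (-459/56 - 27181/36) - 2696 = -384665/504 - 2696 = -1743449/504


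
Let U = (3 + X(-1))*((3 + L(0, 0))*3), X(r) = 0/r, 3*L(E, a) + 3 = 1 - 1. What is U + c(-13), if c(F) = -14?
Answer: 4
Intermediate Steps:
L(E, a) = -1 (L(E, a) = -1 + (1 - 1)/3 = -1 + (1/3)*0 = -1 + 0 = -1)
X(r) = 0
U = 18 (U = (3 + 0)*((3 - 1)*3) = 3*(2*3) = 3*6 = 18)
U + c(-13) = 18 - 14 = 4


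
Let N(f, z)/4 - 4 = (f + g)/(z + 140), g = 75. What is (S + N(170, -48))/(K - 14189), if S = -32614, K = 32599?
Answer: -749509/423430 ≈ -1.7701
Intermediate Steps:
N(f, z) = 16 + 4*(75 + f)/(140 + z) (N(f, z) = 16 + 4*((f + 75)/(z + 140)) = 16 + 4*((75 + f)/(140 + z)) = 16 + 4*(75 + f)/(140 + z))
(S + N(170, -48))/(K - 14189) = (-32614 + 4*(635 + 170 + 4*(-48))/(140 - 48))/(32599 - 14189) = (-32614 + 4*(635 + 170 - 192)/92)/18410 = (-32614 + 4*(1/92)*613)*(1/18410) = (-32614 + 613/23)*(1/18410) = -749509/23*1/18410 = -749509/423430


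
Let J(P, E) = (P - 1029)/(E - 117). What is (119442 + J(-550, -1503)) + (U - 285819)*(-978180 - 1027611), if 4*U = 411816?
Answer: 594198326865919/1620 ≈ 3.6679e+11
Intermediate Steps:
U = 102954 (U = (¼)*411816 = 102954)
J(P, E) = (-1029 + P)/(-117 + E)
(119442 + J(-550, -1503)) + (U - 285819)*(-978180 - 1027611) = (119442 + (-1029 - 550)/(-117 - 1503)) + (102954 - 285819)*(-978180 - 1027611) = (119442 - 1579/(-1620)) - 182865*(-2005791) = (119442 - 1/1620*(-1579)) + 366788971215 = (119442 + 1579/1620) + 366788971215 = 193497619/1620 + 366788971215 = 594198326865919/1620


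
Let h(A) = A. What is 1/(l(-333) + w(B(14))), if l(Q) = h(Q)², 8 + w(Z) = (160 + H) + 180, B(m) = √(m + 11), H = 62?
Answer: 1/111283 ≈ 8.9861e-6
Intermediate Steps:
B(m) = √(11 + m)
w(Z) = 394 (w(Z) = -8 + ((160 + 62) + 180) = -8 + (222 + 180) = -8 + 402 = 394)
l(Q) = Q²
1/(l(-333) + w(B(14))) = 1/((-333)² + 394) = 1/(110889 + 394) = 1/111283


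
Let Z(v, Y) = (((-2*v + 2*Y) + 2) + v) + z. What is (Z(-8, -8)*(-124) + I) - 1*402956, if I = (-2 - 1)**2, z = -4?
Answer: -401707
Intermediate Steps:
I = 9 (I = (-3)**2 = 9)
Z(v, Y) = -2 - v + 2*Y (Z(v, Y) = (((-2*v + 2*Y) + 2) + v) - 4 = ((2 - 2*v + 2*Y) + v) - 4 = (2 - v + 2*Y) - 4 = -2 - v + 2*Y)
(Z(-8, -8)*(-124) + I) - 1*402956 = ((-2 - 1*(-8) + 2*(-8))*(-124) + 9) - 1*402956 = ((-2 + 8 - 16)*(-124) + 9) - 402956 = (-10*(-124) + 9) - 402956 = (1240 + 9) - 402956 = 1249 - 402956 = -401707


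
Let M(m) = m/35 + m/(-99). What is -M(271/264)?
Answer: -2168/114345 ≈ -0.018960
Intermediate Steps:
M(m) = 64*m/3465 (M(m) = m*(1/35) + m*(-1/99) = m/35 - m/99 = 64*m/3465)
-M(271/264) = -64*271/264/3465 = -64*271*(1/264)/3465 = -64*271/(3465*264) = -1*2168/114345 = -2168/114345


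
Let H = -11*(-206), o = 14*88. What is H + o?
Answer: 3498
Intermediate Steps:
o = 1232
H = 2266
H + o = 2266 + 1232 = 3498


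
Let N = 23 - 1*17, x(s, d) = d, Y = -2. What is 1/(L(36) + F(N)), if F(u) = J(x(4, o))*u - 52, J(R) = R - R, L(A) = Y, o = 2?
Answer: -1/54 ≈ -0.018519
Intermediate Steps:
L(A) = -2
J(R) = 0
N = 6 (N = 23 - 17 = 6)
F(u) = -52 (F(u) = 0*u - 52 = 0 - 52 = -52)
1/(L(36) + F(N)) = 1/(-2 - 52) = 1/(-54) = -1/54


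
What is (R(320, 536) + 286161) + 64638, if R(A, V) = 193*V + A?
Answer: 454567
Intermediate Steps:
R(A, V) = A + 193*V
(R(320, 536) + 286161) + 64638 = ((320 + 193*536) + 286161) + 64638 = ((320 + 103448) + 286161) + 64638 = (103768 + 286161) + 64638 = 389929 + 64638 = 454567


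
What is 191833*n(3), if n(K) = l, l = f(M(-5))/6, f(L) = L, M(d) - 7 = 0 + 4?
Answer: 2110163/6 ≈ 3.5169e+5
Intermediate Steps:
M(d) = 11 (M(d) = 7 + (0 + 4) = 7 + 4 = 11)
l = 11/6 ≈ 1.8333
n(K) = 11/6
191833*n(3) = 191833*(11/6) = 2110163/6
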